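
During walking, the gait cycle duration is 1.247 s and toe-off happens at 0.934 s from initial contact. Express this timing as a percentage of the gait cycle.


pct = (event_time / cycle_time) * 100
pct = (0.934 / 1.247) * 100
ratio = 0.7490
pct = 74.8998


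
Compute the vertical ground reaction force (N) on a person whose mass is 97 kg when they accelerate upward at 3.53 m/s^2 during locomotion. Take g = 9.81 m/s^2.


GRF = m * (g + a)
GRF = 97 * (9.81 + 3.53)
GRF = 97 * 13.3400
GRF = 1293.9800


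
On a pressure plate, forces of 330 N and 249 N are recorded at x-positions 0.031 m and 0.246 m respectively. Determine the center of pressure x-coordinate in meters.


COP_x = (F1*x1 + F2*x2) / (F1 + F2)
COP_x = (330*0.031 + 249*0.246) / (330 + 249)
Numerator = 71.4840
Denominator = 579
COP_x = 0.1235


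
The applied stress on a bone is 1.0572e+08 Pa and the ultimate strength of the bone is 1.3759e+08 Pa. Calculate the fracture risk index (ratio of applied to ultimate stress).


FRI = applied / ultimate
FRI = 1.0572e+08 / 1.3759e+08
FRI = 0.7684


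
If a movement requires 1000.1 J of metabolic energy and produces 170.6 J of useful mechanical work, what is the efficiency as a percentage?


eta = (W_mech / E_meta) * 100
eta = (170.6 / 1000.1) * 100
ratio = 0.1706
eta = 17.0583


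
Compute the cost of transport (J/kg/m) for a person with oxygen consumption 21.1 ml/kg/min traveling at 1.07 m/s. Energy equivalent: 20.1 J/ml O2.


Power per kg = VO2 * 20.1 / 60
Power per kg = 21.1 * 20.1 / 60 = 7.0685 W/kg
Cost = power_per_kg / speed
Cost = 7.0685 / 1.07
Cost = 6.6061


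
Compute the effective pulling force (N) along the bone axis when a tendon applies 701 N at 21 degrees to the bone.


F_eff = F_tendon * cos(theta)
theta = 21 deg = 0.3665 rad
cos(theta) = 0.9336
F_eff = 701 * 0.9336
F_eff = 654.4399


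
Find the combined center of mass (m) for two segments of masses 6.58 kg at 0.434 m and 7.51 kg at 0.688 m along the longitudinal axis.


COM = (m1*x1 + m2*x2) / (m1 + m2)
COM = (6.58*0.434 + 7.51*0.688) / (6.58 + 7.51)
Numerator = 8.0226
Denominator = 14.0900
COM = 0.5694


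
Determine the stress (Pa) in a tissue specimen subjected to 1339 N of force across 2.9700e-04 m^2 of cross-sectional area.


stress = F / A
stress = 1339 / 2.9700e-04
stress = 4.5084e+06


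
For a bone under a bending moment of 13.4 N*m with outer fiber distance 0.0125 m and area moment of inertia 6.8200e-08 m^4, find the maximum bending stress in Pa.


sigma = M * c / I
sigma = 13.4 * 0.0125 / 6.8200e-08
M * c = 0.1675
sigma = 2.4560e+06


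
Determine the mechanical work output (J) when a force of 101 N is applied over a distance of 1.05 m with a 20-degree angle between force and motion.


W = F * d * cos(theta)
theta = 20 deg = 0.3491 rad
cos(theta) = 0.9397
W = 101 * 1.05 * 0.9397
W = 99.6544


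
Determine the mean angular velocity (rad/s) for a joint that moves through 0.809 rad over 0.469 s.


omega = delta_theta / delta_t
omega = 0.809 / 0.469
omega = 1.7249


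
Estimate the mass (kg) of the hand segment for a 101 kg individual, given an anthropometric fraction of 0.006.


m_segment = body_mass * fraction
m_segment = 101 * 0.006
m_segment = 0.6060


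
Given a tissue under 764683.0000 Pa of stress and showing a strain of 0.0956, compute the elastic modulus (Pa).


E = stress / strain
E = 764683.0000 / 0.0956
E = 7.9988e+06


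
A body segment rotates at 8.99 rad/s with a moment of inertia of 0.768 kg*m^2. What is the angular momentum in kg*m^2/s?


L = I * omega
L = 0.768 * 8.99
L = 6.9043


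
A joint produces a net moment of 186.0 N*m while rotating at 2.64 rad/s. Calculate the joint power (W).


P = M * omega
P = 186.0 * 2.64
P = 491.0400


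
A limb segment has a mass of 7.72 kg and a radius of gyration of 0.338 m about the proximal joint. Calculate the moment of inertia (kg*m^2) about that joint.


I = m * k^2
I = 7.72 * 0.338^2
k^2 = 0.1142
I = 0.8820


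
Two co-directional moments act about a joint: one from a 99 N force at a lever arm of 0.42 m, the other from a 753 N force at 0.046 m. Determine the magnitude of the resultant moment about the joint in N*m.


M = F1 * d1 + F2 * d2
M = 99 * 0.42 + 753 * 0.046
M = 41.5800 + 34.6380
M = 76.2180


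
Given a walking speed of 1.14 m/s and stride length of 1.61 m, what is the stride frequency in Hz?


f = v / stride_length
f = 1.14 / 1.61
f = 0.7081


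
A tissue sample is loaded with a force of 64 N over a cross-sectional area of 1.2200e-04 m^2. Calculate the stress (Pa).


stress = F / A
stress = 64 / 1.2200e-04
stress = 524590.1639


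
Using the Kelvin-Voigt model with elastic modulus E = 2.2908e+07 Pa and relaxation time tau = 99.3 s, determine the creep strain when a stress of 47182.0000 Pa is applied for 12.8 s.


epsilon(t) = (sigma/E) * (1 - exp(-t/tau))
sigma/E = 47182.0000 / 2.2908e+07 = 0.0021
exp(-t/tau) = exp(-12.8 / 99.3) = 0.8791
epsilon = 0.0021 * (1 - 0.8791)
epsilon = 2.4909e-04


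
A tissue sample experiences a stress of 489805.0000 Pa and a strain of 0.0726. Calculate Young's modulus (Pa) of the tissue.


E = stress / strain
E = 489805.0000 / 0.0726
E = 6.7466e+06


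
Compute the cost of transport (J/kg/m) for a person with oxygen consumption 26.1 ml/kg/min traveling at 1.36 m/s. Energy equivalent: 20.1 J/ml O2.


Power per kg = VO2 * 20.1 / 60
Power per kg = 26.1 * 20.1 / 60 = 8.7435 W/kg
Cost = power_per_kg / speed
Cost = 8.7435 / 1.36
Cost = 6.4290


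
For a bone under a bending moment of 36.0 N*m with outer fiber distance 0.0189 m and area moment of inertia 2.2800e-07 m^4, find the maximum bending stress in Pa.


sigma = M * c / I
sigma = 36.0 * 0.0189 / 2.2800e-07
M * c = 0.6804
sigma = 2.9842e+06


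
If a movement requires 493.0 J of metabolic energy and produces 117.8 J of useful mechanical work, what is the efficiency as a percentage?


eta = (W_mech / E_meta) * 100
eta = (117.8 / 493.0) * 100
ratio = 0.2389
eta = 23.8945


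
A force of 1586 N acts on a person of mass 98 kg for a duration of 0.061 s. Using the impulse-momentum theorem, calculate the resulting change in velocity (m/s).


J = F * dt = 1586 * 0.061 = 96.7460 N*s
delta_v = J / m
delta_v = 96.7460 / 98
delta_v = 0.9872


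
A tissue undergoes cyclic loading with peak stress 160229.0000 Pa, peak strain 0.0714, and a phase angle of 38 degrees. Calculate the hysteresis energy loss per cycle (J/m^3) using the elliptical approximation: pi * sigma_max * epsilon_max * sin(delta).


E_loss = pi * sigma_max * epsilon_max * sin(delta)
delta = 38 deg = 0.6632 rad
sin(delta) = 0.6157
E_loss = pi * 160229.0000 * 0.0714 * 0.6157
E_loss = 22127.4407


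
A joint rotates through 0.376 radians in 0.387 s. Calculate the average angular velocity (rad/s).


omega = delta_theta / delta_t
omega = 0.376 / 0.387
omega = 0.9716


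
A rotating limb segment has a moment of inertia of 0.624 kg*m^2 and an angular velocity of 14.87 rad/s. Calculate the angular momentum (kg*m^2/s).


L = I * omega
L = 0.624 * 14.87
L = 9.2789


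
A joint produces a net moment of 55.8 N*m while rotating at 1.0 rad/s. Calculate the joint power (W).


P = M * omega
P = 55.8 * 1.0
P = 55.8000


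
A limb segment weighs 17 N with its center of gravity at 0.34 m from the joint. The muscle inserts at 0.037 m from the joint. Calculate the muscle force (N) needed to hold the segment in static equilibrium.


F_muscle = W * d_load / d_muscle
F_muscle = 17 * 0.34 / 0.037
Numerator = 5.7800
F_muscle = 156.2162


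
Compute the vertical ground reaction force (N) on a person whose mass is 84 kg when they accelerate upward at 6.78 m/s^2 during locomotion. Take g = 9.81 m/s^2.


GRF = m * (g + a)
GRF = 84 * (9.81 + 6.78)
GRF = 84 * 16.5900
GRF = 1393.5600


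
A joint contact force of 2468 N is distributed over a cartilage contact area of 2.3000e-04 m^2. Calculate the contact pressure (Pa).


P = F / A
P = 2468 / 2.3000e-04
P = 1.0730e+07


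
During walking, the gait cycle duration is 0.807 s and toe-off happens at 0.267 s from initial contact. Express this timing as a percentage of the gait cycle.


pct = (event_time / cycle_time) * 100
pct = (0.267 / 0.807) * 100
ratio = 0.3309
pct = 33.0855


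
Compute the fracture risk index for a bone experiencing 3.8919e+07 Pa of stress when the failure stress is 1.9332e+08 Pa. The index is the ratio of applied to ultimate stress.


FRI = applied / ultimate
FRI = 3.8919e+07 / 1.9332e+08
FRI = 0.2013


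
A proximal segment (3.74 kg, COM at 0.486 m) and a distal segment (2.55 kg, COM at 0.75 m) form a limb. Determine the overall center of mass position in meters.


COM = (m1*x1 + m2*x2) / (m1 + m2)
COM = (3.74*0.486 + 2.55*0.75) / (3.74 + 2.55)
Numerator = 3.7301
Denominator = 6.2900
COM = 0.5930


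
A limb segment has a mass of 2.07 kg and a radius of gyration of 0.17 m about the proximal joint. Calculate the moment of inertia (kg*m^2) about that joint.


I = m * k^2
I = 2.07 * 0.17^2
k^2 = 0.0289
I = 0.0598


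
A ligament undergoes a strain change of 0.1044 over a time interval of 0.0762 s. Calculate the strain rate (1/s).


strain_rate = delta_strain / delta_t
strain_rate = 0.1044 / 0.0762
strain_rate = 1.3701


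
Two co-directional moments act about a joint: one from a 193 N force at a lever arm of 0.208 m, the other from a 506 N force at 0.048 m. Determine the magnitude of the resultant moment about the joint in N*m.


M = F1 * d1 + F2 * d2
M = 193 * 0.208 + 506 * 0.048
M = 40.1440 + 24.2880
M = 64.4320


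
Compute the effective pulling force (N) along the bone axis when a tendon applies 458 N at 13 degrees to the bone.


F_eff = F_tendon * cos(theta)
theta = 13 deg = 0.2269 rad
cos(theta) = 0.9744
F_eff = 458 * 0.9744
F_eff = 446.2615


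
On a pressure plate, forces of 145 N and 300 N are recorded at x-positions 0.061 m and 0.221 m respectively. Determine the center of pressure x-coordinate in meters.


COP_x = (F1*x1 + F2*x2) / (F1 + F2)
COP_x = (145*0.061 + 300*0.221) / (145 + 300)
Numerator = 75.1450
Denominator = 445
COP_x = 0.1689


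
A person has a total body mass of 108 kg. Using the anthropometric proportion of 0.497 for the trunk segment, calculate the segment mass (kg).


m_segment = body_mass * fraction
m_segment = 108 * 0.497
m_segment = 53.6760


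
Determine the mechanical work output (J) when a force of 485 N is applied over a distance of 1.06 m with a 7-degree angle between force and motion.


W = F * d * cos(theta)
theta = 7 deg = 0.1222 rad
cos(theta) = 0.9925
W = 485 * 1.06 * 0.9925
W = 510.2680


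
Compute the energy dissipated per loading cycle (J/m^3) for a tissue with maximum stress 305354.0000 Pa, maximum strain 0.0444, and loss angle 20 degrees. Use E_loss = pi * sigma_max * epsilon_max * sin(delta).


E_loss = pi * sigma_max * epsilon_max * sin(delta)
delta = 20 deg = 0.3491 rad
sin(delta) = 0.3420
E_loss = pi * 305354.0000 * 0.0444 * 0.3420
E_loss = 14567.6045


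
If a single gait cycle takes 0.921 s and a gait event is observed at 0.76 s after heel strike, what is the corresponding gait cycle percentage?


pct = (event_time / cycle_time) * 100
pct = (0.76 / 0.921) * 100
ratio = 0.8252
pct = 82.5190


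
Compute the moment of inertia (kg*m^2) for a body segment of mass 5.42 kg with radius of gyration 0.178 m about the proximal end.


I = m * k^2
I = 5.42 * 0.178^2
k^2 = 0.0317
I = 0.1717


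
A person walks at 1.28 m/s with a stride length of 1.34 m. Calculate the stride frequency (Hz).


f = v / stride_length
f = 1.28 / 1.34
f = 0.9552


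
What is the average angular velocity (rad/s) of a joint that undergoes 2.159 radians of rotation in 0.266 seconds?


omega = delta_theta / delta_t
omega = 2.159 / 0.266
omega = 8.1165


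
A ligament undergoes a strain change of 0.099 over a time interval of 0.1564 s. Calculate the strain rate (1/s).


strain_rate = delta_strain / delta_t
strain_rate = 0.099 / 0.1564
strain_rate = 0.6330


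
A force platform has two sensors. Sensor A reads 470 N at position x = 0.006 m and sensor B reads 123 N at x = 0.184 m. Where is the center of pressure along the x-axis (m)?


COP_x = (F1*x1 + F2*x2) / (F1 + F2)
COP_x = (470*0.006 + 123*0.184) / (470 + 123)
Numerator = 25.4520
Denominator = 593
COP_x = 0.0429


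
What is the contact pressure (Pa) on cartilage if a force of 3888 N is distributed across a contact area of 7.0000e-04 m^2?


P = F / A
P = 3888 / 7.0000e-04
P = 5.5543e+06


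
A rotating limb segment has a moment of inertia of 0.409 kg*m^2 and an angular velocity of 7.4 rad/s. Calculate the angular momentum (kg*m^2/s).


L = I * omega
L = 0.409 * 7.4
L = 3.0266


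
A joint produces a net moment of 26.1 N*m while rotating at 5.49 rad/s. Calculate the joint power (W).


P = M * omega
P = 26.1 * 5.49
P = 143.2890


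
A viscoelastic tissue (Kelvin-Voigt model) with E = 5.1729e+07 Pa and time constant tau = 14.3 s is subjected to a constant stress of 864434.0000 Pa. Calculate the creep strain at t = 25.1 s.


epsilon(t) = (sigma/E) * (1 - exp(-t/tau))
sigma/E = 864434.0000 / 5.1729e+07 = 0.0167
exp(-t/tau) = exp(-25.1 / 14.3) = 0.1729
epsilon = 0.0167 * (1 - 0.1729)
epsilon = 0.0138


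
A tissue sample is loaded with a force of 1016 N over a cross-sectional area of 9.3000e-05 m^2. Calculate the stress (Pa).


stress = F / A
stress = 1016 / 9.3000e-05
stress = 1.0925e+07


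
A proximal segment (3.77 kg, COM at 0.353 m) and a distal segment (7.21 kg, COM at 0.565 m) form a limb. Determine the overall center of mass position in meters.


COM = (m1*x1 + m2*x2) / (m1 + m2)
COM = (3.77*0.353 + 7.21*0.565) / (3.77 + 7.21)
Numerator = 5.4045
Denominator = 10.9800
COM = 0.4922


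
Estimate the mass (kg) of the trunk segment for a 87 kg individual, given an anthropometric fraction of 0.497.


m_segment = body_mass * fraction
m_segment = 87 * 0.497
m_segment = 43.2390


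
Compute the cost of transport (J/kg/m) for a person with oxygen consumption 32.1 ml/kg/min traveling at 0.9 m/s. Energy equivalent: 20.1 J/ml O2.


Power per kg = VO2 * 20.1 / 60
Power per kg = 32.1 * 20.1 / 60 = 10.7535 W/kg
Cost = power_per_kg / speed
Cost = 10.7535 / 0.9
Cost = 11.9483


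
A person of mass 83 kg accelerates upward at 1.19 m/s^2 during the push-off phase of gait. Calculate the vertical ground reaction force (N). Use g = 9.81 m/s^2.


GRF = m * (g + a)
GRF = 83 * (9.81 + 1.19)
GRF = 83 * 11.0000
GRF = 913.0000


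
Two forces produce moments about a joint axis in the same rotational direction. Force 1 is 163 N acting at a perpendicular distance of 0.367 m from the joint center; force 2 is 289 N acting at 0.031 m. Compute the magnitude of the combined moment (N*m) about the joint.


M = F1 * d1 + F2 * d2
M = 163 * 0.367 + 289 * 0.031
M = 59.8210 + 8.9590
M = 68.7800


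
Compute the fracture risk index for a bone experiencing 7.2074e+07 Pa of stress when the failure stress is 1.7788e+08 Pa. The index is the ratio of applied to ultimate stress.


FRI = applied / ultimate
FRI = 7.2074e+07 / 1.7788e+08
FRI = 0.4052


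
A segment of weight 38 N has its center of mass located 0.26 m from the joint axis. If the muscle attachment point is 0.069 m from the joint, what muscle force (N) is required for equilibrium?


F_muscle = W * d_load / d_muscle
F_muscle = 38 * 0.26 / 0.069
Numerator = 9.8800
F_muscle = 143.1884


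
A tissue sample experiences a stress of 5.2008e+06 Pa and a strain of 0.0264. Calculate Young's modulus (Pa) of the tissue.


E = stress / strain
E = 5.2008e+06 / 0.0264
E = 1.9700e+08


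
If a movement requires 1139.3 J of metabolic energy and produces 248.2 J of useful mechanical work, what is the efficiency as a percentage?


eta = (W_mech / E_meta) * 100
eta = (248.2 / 1139.3) * 100
ratio = 0.2179
eta = 21.7853


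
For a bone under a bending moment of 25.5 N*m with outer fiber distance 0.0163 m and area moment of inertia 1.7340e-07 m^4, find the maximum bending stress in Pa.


sigma = M * c / I
sigma = 25.5 * 0.0163 / 1.7340e-07
M * c = 0.4156
sigma = 2.3971e+06


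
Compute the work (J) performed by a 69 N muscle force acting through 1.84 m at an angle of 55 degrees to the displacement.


W = F * d * cos(theta)
theta = 55 deg = 0.9599 rad
cos(theta) = 0.5736
W = 69 * 1.84 * 0.5736
W = 72.8213


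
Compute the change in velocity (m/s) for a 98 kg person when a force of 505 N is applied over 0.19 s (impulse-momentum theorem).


J = F * dt = 505 * 0.19 = 95.9500 N*s
delta_v = J / m
delta_v = 95.9500 / 98
delta_v = 0.9791


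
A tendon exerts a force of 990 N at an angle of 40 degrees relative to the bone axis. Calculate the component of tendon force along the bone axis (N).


F_eff = F_tendon * cos(theta)
theta = 40 deg = 0.6981 rad
cos(theta) = 0.7660
F_eff = 990 * 0.7660
F_eff = 758.3840


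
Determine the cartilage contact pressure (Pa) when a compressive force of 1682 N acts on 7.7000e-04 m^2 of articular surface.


P = F / A
P = 1682 / 7.7000e-04
P = 2.1844e+06


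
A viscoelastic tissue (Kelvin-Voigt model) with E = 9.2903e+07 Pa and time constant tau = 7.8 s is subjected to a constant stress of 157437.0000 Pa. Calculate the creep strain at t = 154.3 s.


epsilon(t) = (sigma/E) * (1 - exp(-t/tau))
sigma/E = 157437.0000 / 9.2903e+07 = 0.0017
exp(-t/tau) = exp(-154.3 / 7.8) = 2.5631e-09
epsilon = 0.0017 * (1 - 2.5631e-09)
epsilon = 0.0017


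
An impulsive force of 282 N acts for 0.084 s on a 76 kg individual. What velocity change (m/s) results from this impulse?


J = F * dt = 282 * 0.084 = 23.6880 N*s
delta_v = J / m
delta_v = 23.6880 / 76
delta_v = 0.3117


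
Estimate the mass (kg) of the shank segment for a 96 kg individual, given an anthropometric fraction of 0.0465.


m_segment = body_mass * fraction
m_segment = 96 * 0.0465
m_segment = 4.4640


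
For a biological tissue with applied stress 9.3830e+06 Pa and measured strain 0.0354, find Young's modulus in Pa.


E = stress / strain
E = 9.3830e+06 / 0.0354
E = 2.6506e+08


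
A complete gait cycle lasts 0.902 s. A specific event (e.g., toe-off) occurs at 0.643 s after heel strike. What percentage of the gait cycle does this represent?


pct = (event_time / cycle_time) * 100
pct = (0.643 / 0.902) * 100
ratio = 0.7129
pct = 71.2860


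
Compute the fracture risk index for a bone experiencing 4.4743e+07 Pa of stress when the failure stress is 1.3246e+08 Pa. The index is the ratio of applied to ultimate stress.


FRI = applied / ultimate
FRI = 4.4743e+07 / 1.3246e+08
FRI = 0.3378


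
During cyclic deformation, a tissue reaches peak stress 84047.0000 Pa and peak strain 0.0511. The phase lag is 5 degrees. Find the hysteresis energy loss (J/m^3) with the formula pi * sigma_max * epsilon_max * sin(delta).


E_loss = pi * sigma_max * epsilon_max * sin(delta)
delta = 5 deg = 0.0873 rad
sin(delta) = 0.0872
E_loss = pi * 84047.0000 * 0.0511 * 0.0872
E_loss = 1175.9504


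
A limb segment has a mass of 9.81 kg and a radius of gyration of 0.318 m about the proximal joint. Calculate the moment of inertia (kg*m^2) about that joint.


I = m * k^2
I = 9.81 * 0.318^2
k^2 = 0.1011
I = 0.9920


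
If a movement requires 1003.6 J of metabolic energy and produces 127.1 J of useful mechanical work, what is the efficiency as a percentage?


eta = (W_mech / E_meta) * 100
eta = (127.1 / 1003.6) * 100
ratio = 0.1266
eta = 12.6644


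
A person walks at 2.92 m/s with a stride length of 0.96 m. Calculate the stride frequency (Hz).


f = v / stride_length
f = 2.92 / 0.96
f = 3.0417


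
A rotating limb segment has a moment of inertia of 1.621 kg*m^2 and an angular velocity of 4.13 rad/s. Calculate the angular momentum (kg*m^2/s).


L = I * omega
L = 1.621 * 4.13
L = 6.6947


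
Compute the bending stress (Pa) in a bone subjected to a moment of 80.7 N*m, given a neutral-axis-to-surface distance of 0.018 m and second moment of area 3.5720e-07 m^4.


sigma = M * c / I
sigma = 80.7 * 0.018 / 3.5720e-07
M * c = 1.4526
sigma = 4.0666e+06


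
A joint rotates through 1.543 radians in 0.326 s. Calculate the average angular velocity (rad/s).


omega = delta_theta / delta_t
omega = 1.543 / 0.326
omega = 4.7331


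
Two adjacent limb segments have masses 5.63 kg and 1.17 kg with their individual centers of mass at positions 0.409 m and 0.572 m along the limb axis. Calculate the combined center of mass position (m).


COM = (m1*x1 + m2*x2) / (m1 + m2)
COM = (5.63*0.409 + 1.17*0.572) / (5.63 + 1.17)
Numerator = 2.9719
Denominator = 6.8000
COM = 0.4370


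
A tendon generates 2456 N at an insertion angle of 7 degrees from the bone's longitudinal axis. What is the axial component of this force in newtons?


F_eff = F_tendon * cos(theta)
theta = 7 deg = 0.1222 rad
cos(theta) = 0.9925
F_eff = 2456 * 0.9925
F_eff = 2437.6933


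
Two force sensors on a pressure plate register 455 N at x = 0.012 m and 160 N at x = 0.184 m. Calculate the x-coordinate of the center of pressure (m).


COP_x = (F1*x1 + F2*x2) / (F1 + F2)
COP_x = (455*0.012 + 160*0.184) / (455 + 160)
Numerator = 34.9000
Denominator = 615
COP_x = 0.0567


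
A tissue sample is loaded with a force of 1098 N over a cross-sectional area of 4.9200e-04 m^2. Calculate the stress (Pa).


stress = F / A
stress = 1098 / 4.9200e-04
stress = 2.2317e+06


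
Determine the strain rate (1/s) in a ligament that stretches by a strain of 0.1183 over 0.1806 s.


strain_rate = delta_strain / delta_t
strain_rate = 0.1183 / 0.1806
strain_rate = 0.6550


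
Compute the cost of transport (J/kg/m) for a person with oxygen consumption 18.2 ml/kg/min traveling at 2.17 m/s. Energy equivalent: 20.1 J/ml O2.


Power per kg = VO2 * 20.1 / 60
Power per kg = 18.2 * 20.1 / 60 = 6.0970 W/kg
Cost = power_per_kg / speed
Cost = 6.0970 / 2.17
Cost = 2.8097


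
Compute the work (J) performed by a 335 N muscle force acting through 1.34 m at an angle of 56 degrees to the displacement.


W = F * d * cos(theta)
theta = 56 deg = 0.9774 rad
cos(theta) = 0.5592
W = 335 * 1.34 * 0.5592
W = 251.0217


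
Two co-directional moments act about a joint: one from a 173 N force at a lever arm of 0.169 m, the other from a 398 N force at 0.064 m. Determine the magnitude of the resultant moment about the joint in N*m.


M = F1 * d1 + F2 * d2
M = 173 * 0.169 + 398 * 0.064
M = 29.2370 + 25.4720
M = 54.7090


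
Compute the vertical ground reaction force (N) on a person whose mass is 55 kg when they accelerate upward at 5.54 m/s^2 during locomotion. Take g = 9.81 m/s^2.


GRF = m * (g + a)
GRF = 55 * (9.81 + 5.54)
GRF = 55 * 15.3500
GRF = 844.2500


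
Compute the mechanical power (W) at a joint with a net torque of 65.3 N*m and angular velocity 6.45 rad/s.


P = M * omega
P = 65.3 * 6.45
P = 421.1850


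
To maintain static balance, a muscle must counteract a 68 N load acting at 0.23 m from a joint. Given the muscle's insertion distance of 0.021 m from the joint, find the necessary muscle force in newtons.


F_muscle = W * d_load / d_muscle
F_muscle = 68 * 0.23 / 0.021
Numerator = 15.6400
F_muscle = 744.7619


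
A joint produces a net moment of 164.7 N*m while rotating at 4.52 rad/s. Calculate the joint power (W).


P = M * omega
P = 164.7 * 4.52
P = 744.4440


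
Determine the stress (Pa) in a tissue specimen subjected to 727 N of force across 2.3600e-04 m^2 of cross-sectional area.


stress = F / A
stress = 727 / 2.3600e-04
stress = 3.0805e+06


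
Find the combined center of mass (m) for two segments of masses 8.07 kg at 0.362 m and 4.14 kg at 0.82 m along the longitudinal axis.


COM = (m1*x1 + m2*x2) / (m1 + m2)
COM = (8.07*0.362 + 4.14*0.82) / (8.07 + 4.14)
Numerator = 6.3161
Denominator = 12.2100
COM = 0.5173


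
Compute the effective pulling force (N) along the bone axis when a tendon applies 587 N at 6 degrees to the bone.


F_eff = F_tendon * cos(theta)
theta = 6 deg = 0.1047 rad
cos(theta) = 0.9945
F_eff = 587 * 0.9945
F_eff = 583.7844


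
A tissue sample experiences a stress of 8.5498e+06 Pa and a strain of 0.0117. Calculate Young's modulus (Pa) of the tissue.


E = stress / strain
E = 8.5498e+06 / 0.0117
E = 7.3075e+08


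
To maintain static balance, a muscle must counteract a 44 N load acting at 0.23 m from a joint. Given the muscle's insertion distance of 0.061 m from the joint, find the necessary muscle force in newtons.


F_muscle = W * d_load / d_muscle
F_muscle = 44 * 0.23 / 0.061
Numerator = 10.1200
F_muscle = 165.9016


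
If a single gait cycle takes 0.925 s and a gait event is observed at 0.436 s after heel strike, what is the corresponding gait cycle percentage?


pct = (event_time / cycle_time) * 100
pct = (0.436 / 0.925) * 100
ratio = 0.4714
pct = 47.1351


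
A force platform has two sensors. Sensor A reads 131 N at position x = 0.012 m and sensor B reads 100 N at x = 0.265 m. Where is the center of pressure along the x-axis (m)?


COP_x = (F1*x1 + F2*x2) / (F1 + F2)
COP_x = (131*0.012 + 100*0.265) / (131 + 100)
Numerator = 28.0720
Denominator = 231
COP_x = 0.1215


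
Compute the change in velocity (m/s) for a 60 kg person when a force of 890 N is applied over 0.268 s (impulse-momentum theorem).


J = F * dt = 890 * 0.268 = 238.5200 N*s
delta_v = J / m
delta_v = 238.5200 / 60
delta_v = 3.9753


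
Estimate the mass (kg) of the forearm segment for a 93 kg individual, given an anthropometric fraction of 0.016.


m_segment = body_mass * fraction
m_segment = 93 * 0.016
m_segment = 1.4880


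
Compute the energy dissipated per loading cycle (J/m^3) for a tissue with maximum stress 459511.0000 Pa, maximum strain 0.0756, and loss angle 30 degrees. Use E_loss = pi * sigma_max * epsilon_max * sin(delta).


E_loss = pi * sigma_max * epsilon_max * sin(delta)
delta = 30 deg = 0.5236 rad
sin(delta) = 0.5000
E_loss = pi * 459511.0000 * 0.0756 * 0.5000
E_loss = 54567.9432


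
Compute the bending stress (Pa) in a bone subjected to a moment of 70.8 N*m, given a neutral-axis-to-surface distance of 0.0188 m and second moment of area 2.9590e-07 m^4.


sigma = M * c / I
sigma = 70.8 * 0.0188 / 2.9590e-07
M * c = 1.3310
sigma = 4.4983e+06


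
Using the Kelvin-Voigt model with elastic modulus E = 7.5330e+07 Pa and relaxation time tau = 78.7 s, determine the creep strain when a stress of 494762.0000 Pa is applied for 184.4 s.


epsilon(t) = (sigma/E) * (1 - exp(-t/tau))
sigma/E = 494762.0000 / 7.5330e+07 = 0.0066
exp(-t/tau) = exp(-184.4 / 78.7) = 0.0960
epsilon = 0.0066 * (1 - 0.0960)
epsilon = 0.0059


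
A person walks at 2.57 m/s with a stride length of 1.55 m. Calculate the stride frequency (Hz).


f = v / stride_length
f = 2.57 / 1.55
f = 1.6581


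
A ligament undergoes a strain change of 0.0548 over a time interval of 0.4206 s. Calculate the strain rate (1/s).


strain_rate = delta_strain / delta_t
strain_rate = 0.0548 / 0.4206
strain_rate = 0.1303


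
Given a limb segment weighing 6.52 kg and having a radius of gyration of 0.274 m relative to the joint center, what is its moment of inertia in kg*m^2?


I = m * k^2
I = 6.52 * 0.274^2
k^2 = 0.0751
I = 0.4895


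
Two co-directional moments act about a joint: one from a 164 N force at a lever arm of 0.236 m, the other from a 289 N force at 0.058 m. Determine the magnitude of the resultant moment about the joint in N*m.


M = F1 * d1 + F2 * d2
M = 164 * 0.236 + 289 * 0.058
M = 38.7040 + 16.7620
M = 55.4660


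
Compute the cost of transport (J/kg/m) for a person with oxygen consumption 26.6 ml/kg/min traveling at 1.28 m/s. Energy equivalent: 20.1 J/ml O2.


Power per kg = VO2 * 20.1 / 60
Power per kg = 26.6 * 20.1 / 60 = 8.9110 W/kg
Cost = power_per_kg / speed
Cost = 8.9110 / 1.28
Cost = 6.9617


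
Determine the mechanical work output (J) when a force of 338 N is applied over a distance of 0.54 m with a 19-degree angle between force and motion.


W = F * d * cos(theta)
theta = 19 deg = 0.3316 rad
cos(theta) = 0.9455
W = 338 * 0.54 * 0.9455
W = 172.5761


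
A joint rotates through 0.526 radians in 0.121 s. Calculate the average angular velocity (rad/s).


omega = delta_theta / delta_t
omega = 0.526 / 0.121
omega = 4.3471


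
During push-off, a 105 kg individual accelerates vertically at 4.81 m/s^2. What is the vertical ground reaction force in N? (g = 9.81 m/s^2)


GRF = m * (g + a)
GRF = 105 * (9.81 + 4.81)
GRF = 105 * 14.6200
GRF = 1535.1000


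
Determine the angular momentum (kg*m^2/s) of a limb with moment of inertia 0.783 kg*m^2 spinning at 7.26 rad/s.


L = I * omega
L = 0.783 * 7.26
L = 5.6846


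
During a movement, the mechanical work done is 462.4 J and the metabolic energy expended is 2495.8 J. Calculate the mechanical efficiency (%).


eta = (W_mech / E_meta) * 100
eta = (462.4 / 2495.8) * 100
ratio = 0.1853
eta = 18.5271


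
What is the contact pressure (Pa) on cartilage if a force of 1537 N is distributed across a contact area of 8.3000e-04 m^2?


P = F / A
P = 1537 / 8.3000e-04
P = 1.8518e+06


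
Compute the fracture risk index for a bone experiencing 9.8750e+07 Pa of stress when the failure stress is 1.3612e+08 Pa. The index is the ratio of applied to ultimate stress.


FRI = applied / ultimate
FRI = 9.8750e+07 / 1.3612e+08
FRI = 0.7255


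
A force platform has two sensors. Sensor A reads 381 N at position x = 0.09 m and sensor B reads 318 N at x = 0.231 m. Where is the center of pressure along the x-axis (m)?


COP_x = (F1*x1 + F2*x2) / (F1 + F2)
COP_x = (381*0.09 + 318*0.231) / (381 + 318)
Numerator = 107.7480
Denominator = 699
COP_x = 0.1541


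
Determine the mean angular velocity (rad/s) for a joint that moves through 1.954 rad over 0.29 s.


omega = delta_theta / delta_t
omega = 1.954 / 0.29
omega = 6.7379


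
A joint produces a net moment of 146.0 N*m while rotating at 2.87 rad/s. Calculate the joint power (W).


P = M * omega
P = 146.0 * 2.87
P = 419.0200


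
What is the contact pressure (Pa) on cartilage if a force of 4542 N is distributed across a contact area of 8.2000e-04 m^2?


P = F / A
P = 4542 / 8.2000e-04
P = 5.5390e+06


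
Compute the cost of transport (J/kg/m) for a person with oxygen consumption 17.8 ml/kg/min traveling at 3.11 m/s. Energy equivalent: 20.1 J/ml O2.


Power per kg = VO2 * 20.1 / 60
Power per kg = 17.8 * 20.1 / 60 = 5.9630 W/kg
Cost = power_per_kg / speed
Cost = 5.9630 / 3.11
Cost = 1.9174


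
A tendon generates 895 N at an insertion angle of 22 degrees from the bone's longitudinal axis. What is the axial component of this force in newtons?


F_eff = F_tendon * cos(theta)
theta = 22 deg = 0.3840 rad
cos(theta) = 0.9272
F_eff = 895 * 0.9272
F_eff = 829.8295


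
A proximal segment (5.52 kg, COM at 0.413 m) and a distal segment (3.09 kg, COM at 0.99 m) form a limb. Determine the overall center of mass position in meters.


COM = (m1*x1 + m2*x2) / (m1 + m2)
COM = (5.52*0.413 + 3.09*0.99) / (5.52 + 3.09)
Numerator = 5.3389
Denominator = 8.6100
COM = 0.6201


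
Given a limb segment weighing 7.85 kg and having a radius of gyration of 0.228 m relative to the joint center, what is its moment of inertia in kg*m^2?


I = m * k^2
I = 7.85 * 0.228^2
k^2 = 0.0520
I = 0.4081


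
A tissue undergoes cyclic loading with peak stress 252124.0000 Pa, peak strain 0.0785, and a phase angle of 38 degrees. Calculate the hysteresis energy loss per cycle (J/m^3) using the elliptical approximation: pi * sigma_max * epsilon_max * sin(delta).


E_loss = pi * sigma_max * epsilon_max * sin(delta)
delta = 38 deg = 0.6632 rad
sin(delta) = 0.6157
E_loss = pi * 252124.0000 * 0.0785 * 0.6157
E_loss = 38280.3321


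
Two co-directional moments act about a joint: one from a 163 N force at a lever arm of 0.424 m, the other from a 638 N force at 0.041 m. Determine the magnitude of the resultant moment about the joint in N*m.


M = F1 * d1 + F2 * d2
M = 163 * 0.424 + 638 * 0.041
M = 69.1120 + 26.1580
M = 95.2700


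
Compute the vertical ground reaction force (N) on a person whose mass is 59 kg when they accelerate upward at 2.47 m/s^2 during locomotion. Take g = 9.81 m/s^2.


GRF = m * (g + a)
GRF = 59 * (9.81 + 2.47)
GRF = 59 * 12.2800
GRF = 724.5200


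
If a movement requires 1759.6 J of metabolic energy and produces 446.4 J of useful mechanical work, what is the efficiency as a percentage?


eta = (W_mech / E_meta) * 100
eta = (446.4 / 1759.6) * 100
ratio = 0.2537
eta = 25.3694


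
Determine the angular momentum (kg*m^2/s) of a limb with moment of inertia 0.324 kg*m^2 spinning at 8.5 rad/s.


L = I * omega
L = 0.324 * 8.5
L = 2.7540


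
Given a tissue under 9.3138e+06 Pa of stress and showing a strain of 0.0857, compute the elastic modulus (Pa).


E = stress / strain
E = 9.3138e+06 / 0.0857
E = 1.0868e+08


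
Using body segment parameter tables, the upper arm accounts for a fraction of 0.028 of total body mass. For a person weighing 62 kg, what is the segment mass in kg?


m_segment = body_mass * fraction
m_segment = 62 * 0.028
m_segment = 1.7360


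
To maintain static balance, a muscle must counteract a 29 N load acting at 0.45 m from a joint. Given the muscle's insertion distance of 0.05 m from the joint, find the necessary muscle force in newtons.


F_muscle = W * d_load / d_muscle
F_muscle = 29 * 0.45 / 0.05
Numerator = 13.0500
F_muscle = 261.0000


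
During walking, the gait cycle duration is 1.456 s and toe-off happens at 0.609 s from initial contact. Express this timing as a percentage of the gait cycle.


pct = (event_time / cycle_time) * 100
pct = (0.609 / 1.456) * 100
ratio = 0.4183
pct = 41.8269


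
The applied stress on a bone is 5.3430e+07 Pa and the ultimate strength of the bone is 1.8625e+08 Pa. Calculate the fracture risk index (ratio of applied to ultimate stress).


FRI = applied / ultimate
FRI = 5.3430e+07 / 1.8625e+08
FRI = 0.2869


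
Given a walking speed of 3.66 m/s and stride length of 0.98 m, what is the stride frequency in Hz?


f = v / stride_length
f = 3.66 / 0.98
f = 3.7347


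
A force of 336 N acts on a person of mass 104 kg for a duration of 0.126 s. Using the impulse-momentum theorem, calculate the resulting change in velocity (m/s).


J = F * dt = 336 * 0.126 = 42.3360 N*s
delta_v = J / m
delta_v = 42.3360 / 104
delta_v = 0.4071


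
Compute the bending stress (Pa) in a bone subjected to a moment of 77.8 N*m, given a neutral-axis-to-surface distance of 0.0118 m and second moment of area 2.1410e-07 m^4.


sigma = M * c / I
sigma = 77.8 * 0.0118 / 2.1410e-07
M * c = 0.9180
sigma = 4.2879e+06


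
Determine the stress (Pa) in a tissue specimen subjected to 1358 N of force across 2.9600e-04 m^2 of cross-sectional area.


stress = F / A
stress = 1358 / 2.9600e-04
stress = 4.5878e+06


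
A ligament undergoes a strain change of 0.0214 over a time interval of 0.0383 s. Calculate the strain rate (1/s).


strain_rate = delta_strain / delta_t
strain_rate = 0.0214 / 0.0383
strain_rate = 0.5587


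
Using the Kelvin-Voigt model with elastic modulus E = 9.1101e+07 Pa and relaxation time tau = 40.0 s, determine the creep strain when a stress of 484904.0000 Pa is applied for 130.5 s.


epsilon(t) = (sigma/E) * (1 - exp(-t/tau))
sigma/E = 484904.0000 / 9.1101e+07 = 0.0053
exp(-t/tau) = exp(-130.5 / 40.0) = 0.0383
epsilon = 0.0053 * (1 - 0.0383)
epsilon = 0.0051


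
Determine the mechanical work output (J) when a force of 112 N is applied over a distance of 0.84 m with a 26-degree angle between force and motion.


W = F * d * cos(theta)
theta = 26 deg = 0.4538 rad
cos(theta) = 0.8988
W = 112 * 0.84 * 0.8988
W = 84.5585


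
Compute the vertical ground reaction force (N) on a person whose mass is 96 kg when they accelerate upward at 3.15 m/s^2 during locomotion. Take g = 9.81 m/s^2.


GRF = m * (g + a)
GRF = 96 * (9.81 + 3.15)
GRF = 96 * 12.9600
GRF = 1244.1600


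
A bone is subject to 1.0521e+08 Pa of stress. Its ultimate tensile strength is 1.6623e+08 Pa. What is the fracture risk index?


FRI = applied / ultimate
FRI = 1.0521e+08 / 1.6623e+08
FRI = 0.6329


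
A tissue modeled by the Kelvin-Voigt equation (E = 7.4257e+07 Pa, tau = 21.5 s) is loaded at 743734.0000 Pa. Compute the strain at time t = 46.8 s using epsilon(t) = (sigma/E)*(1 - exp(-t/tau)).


epsilon(t) = (sigma/E) * (1 - exp(-t/tau))
sigma/E = 743734.0000 / 7.4257e+07 = 0.0100
exp(-t/tau) = exp(-46.8 / 21.5) = 0.1134
epsilon = 0.0100 * (1 - 0.1134)
epsilon = 0.0089


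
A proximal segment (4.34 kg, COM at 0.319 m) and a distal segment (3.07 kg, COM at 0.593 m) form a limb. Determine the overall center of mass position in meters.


COM = (m1*x1 + m2*x2) / (m1 + m2)
COM = (4.34*0.319 + 3.07*0.593) / (4.34 + 3.07)
Numerator = 3.2050
Denominator = 7.4100
COM = 0.4325


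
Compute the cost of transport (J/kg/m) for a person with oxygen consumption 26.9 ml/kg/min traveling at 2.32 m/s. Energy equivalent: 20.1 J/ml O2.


Power per kg = VO2 * 20.1 / 60
Power per kg = 26.9 * 20.1 / 60 = 9.0115 W/kg
Cost = power_per_kg / speed
Cost = 9.0115 / 2.32
Cost = 3.8843


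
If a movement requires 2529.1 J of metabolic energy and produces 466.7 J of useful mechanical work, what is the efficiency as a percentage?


eta = (W_mech / E_meta) * 100
eta = (466.7 / 2529.1) * 100
ratio = 0.1845
eta = 18.4532


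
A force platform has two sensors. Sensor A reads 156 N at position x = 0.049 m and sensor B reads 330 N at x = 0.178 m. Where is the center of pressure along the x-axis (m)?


COP_x = (F1*x1 + F2*x2) / (F1 + F2)
COP_x = (156*0.049 + 330*0.178) / (156 + 330)
Numerator = 66.3840
Denominator = 486
COP_x = 0.1366


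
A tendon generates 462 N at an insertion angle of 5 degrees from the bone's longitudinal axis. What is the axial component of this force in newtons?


F_eff = F_tendon * cos(theta)
theta = 5 deg = 0.0873 rad
cos(theta) = 0.9962
F_eff = 462 * 0.9962
F_eff = 460.2420


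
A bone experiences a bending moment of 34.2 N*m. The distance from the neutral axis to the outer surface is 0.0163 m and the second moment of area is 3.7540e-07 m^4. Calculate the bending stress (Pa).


sigma = M * c / I
sigma = 34.2 * 0.0163 / 3.7540e-07
M * c = 0.5575
sigma = 1.4850e+06


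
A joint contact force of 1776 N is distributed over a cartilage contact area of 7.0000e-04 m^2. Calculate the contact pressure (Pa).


P = F / A
P = 1776 / 7.0000e-04
P = 2.5371e+06


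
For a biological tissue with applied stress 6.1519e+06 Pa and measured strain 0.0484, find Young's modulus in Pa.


E = stress / strain
E = 6.1519e+06 / 0.0484
E = 1.2711e+08


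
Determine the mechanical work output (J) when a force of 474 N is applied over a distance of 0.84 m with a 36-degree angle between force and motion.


W = F * d * cos(theta)
theta = 36 deg = 0.6283 rad
cos(theta) = 0.8090
W = 474 * 0.84 * 0.8090
W = 322.1182


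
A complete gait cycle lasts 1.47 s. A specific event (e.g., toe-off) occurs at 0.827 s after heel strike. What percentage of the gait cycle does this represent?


pct = (event_time / cycle_time) * 100
pct = (0.827 / 1.47) * 100
ratio = 0.5626
pct = 56.2585


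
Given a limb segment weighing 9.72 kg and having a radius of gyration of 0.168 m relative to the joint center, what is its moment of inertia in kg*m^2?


I = m * k^2
I = 9.72 * 0.168^2
k^2 = 0.0282
I = 0.2743


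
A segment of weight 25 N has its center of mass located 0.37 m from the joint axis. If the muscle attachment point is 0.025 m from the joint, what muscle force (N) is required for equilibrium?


F_muscle = W * d_load / d_muscle
F_muscle = 25 * 0.37 / 0.025
Numerator = 9.2500
F_muscle = 370.0000
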